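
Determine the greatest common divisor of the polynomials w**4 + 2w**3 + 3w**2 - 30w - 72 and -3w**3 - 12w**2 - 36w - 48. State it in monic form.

w + 2

Apply the Euclidean algorithm:
  w**4 + 2w**3 + 3w**2 - 30w - 72 = (-(1/3)w + 2/3)(-3w**3 - 12w**2 - 36w - 48) + (-w**2 - 22w - 40)
  -3w**3 - 12w**2 - 36w - 48 = (3w - 54)(-w**2 - 22w - 40) + (-1104w - 2208)
  -w**2 - 22w - 40 = ((1/1104)w + 5/276)(-1104w - 2208) + (0)
Last nonzero remainder: -1104w - 2208. Dividing through by -1104 gives the monic gcd w + 2.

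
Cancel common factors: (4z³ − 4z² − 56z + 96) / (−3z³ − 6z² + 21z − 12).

(−4z² + 20z − 24)/(3z² − 6z + 3)

Repeated division with remainder:
  4z³ − 4z² − 56z + 96 = (−4/3)(−3z³ − 6z² + 21z − 12) + (−12z² − 28z + 80)
  −3z³ − 6z² + 21z − 12 = ((1/4)z − 1/12)(−12z² − 28z + 80) + (−(4/3)z − 16/3)
  −12z² − 28z + 80 = (9z − 15)(−(4/3)z − 16/3) + (0)
Last nonzero remainder: −(4/3)z − 16/3. Dividing through by −4/3 gives the monic gcd z + 4.
Cancel z + 4 from numerator and denominator to get the reduced form.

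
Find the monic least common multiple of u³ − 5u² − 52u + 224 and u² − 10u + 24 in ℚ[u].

u⁴ − 11u³ − 22u² + 536u − 1344

By polynomial division,
  u³ − 5u² − 52u + 224 = (u + 5)(u² − 10u + 24) + (−26u + 104)
  u² − 10u + 24 = (−(1/26)u + 3/13)(−26u + 104) + (0)
Last nonzero remainder: −26u + 104. Dividing through by −26 gives the monic gcd u − 4.
Then lcm(f, g) = f·g / gcd(f, g); expanding and making the result monic gives the answer.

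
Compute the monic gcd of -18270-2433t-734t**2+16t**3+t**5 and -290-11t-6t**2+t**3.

-290-11t-6t**2+t**3

Euclidean algorithm in ℚ[t]:
  t**5+16t**3-734t**2-2433t-18270 = (t**2+6t+63)(t**3-6t**2-11t-290) + (0)
The last nonzero remainder t**3-6t**2-11t-290 is already monic.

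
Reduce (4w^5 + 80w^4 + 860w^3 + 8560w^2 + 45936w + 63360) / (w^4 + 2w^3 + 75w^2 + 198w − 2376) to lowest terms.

Repeated division with remainder:
  4w^5 + 80w^4 + 860w^3 + 8560w^2 + 45936w + 63360 = (4w + 72)(w^4 + 2w^3 + 75w^2 + 198w − 2376) + (416w^3 + 2368w^2 + 41184w + 234432)
  w^4 + 2w^3 + 75w^2 + 198w − 2376 = ((1/416)w − 3/338)(416w^3 + 2368w^2 + 41184w + 234432) + (−(504/169)w^2 − 49896/169)
  416w^3 + 2368w^2 + 41184w + 234432 = (−(8788/63)w − 50024/63)(−(504/169)w^2 − 49896/169) + (0)
Last nonzero remainder: −(504/169)w^2 − 49896/169. Dividing through by −504/169 gives the monic gcd w^2 + 99.
Cancel w^2 + 99 from numerator and denominator to get the reduced form.

(4w^3 + 80w^2 + 464w + 640)/(w^2 + 2w − 24)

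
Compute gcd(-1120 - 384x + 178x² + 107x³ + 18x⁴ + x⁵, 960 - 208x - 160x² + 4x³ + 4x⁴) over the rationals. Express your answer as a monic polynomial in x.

-40 + 2x + 7x² + x³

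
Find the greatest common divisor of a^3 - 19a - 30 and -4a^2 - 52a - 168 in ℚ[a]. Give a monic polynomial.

Repeated division with remainder:
  a^3 - 19a - 30 = (-(1/4)a + 13/4)(-4a^2 - 52a - 168) + (108a + 516)
  -4a^2 - 52a - 168 = (-(1/27)a - 74/243)(108a + 516) + (-880/81)
  108a + 516 = (-(2187/220)a - 10449/220)(-880/81) + (0)
The last nonzero remainder is the constant -880/81, so the polynomials are coprime and gcd = 1.

1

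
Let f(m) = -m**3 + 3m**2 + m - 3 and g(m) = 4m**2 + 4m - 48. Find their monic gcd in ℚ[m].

Apply the Euclidean algorithm:
  -m**3 + 3m**2 + m - 3 = (-(1/4)m + 1)(4m**2 + 4m - 48) + (-15m + 45)
  4m**2 + 4m - 48 = (-(4/15)m - 16/15)(-15m + 45) + (0)
Last nonzero remainder: -15m + 45. Dividing through by -15 gives the monic gcd m - 3.

m - 3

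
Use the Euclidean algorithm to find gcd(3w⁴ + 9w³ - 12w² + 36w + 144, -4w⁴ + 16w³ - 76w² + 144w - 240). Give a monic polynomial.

w² - 3w + 6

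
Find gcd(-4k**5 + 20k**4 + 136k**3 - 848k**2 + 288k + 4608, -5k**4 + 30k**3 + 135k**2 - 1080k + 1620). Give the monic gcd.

k**2 - 36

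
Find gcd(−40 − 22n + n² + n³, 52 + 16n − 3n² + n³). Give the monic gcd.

Repeated division with remainder:
  n³ + n² − 22n − 40 = (n³ − 3n² + 16n + 52) + (4n² − 38n − 92)
  n³ − 3n² + 16n + 52 = ((1/4)n + 13/8)(4n² − 38n − 92) + ((403/4)n + 403/2)
  4n² − 38n − 92 = ((16/403)n − 184/403)((403/4)n + 403/2) + (0)
Last nonzero remainder: (403/4)n + 403/2. Dividing through by 403/4 gives the monic gcd n + 2.

2 + n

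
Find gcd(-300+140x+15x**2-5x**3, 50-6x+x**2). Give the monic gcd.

Euclidean algorithm in ℚ[x]:
  -5x**3+15x**2+140x-300 = (-5x-15)(x**2-6x+50) + (300x+450)
  x**2-6x+50 = ((1/300)x-1/40)(300x+450) + (245/4)
  300x+450 = ((240/49)x+360/49)(245/4) + (0)
The last nonzero remainder is the constant 245/4, so the polynomials are coprime and gcd = 1.

1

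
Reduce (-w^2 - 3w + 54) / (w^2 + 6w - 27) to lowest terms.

(-w + 6)/(w - 3)

Apply the Euclidean algorithm:
  -w^2 - 3w + 54 = (-1)(w^2 + 6w - 27) + (3w + 27)
  w^2 + 6w - 27 = ((1/3)w - 1)(3w + 27) + (0)
Last nonzero remainder: 3w + 27. Dividing through by 3 gives the monic gcd w + 9.
Cancel w + 9 from numerator and denominator to get the reduced form.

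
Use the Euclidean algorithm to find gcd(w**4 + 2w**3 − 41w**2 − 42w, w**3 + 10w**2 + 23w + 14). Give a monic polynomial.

Apply the Euclidean algorithm:
  w**4 + 2w**3 − 41w**2 − 42w = (w − 8)(w**3 + 10w**2 + 23w + 14) + (16w**2 + 128w + 112)
  w**3 + 10w**2 + 23w + 14 = ((1/16)w + 1/8)(16w**2 + 128w + 112) + (0)
Last nonzero remainder: 16w**2 + 128w + 112. Dividing through by 16 gives the monic gcd w**2 + 8w + 7.

w**2 + 8w + 7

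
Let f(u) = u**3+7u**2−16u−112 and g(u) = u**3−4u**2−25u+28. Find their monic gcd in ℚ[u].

u+4

Apply the Euclidean algorithm:
  u**3+7u**2−16u−112 = (u**3−4u**2−25u+28) + (11u**2+9u−140)
  u**3−4u**2−25u+28 = ((1/11)u−53/121)(11u**2+9u−140) + (−(1008/121)u−4032/121)
  11u**2+9u−140 = (−(1331/1008)u+605/144)(−(1008/121)u−4032/121) + (0)
Last nonzero remainder: −(1008/121)u−4032/121. Dividing through by −1008/121 gives the monic gcd u+4.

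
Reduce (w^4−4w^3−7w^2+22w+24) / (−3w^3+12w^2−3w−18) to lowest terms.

(−w^2+2w+8)/(3w−6)

By polynomial division,
  w^4−4w^3−7w^2+22w+24 = (−(1/3)w)(−3w^3+12w^2−3w−18) + (−8w^2+16w+24)
  −3w^3+12w^2−3w−18 = ((3/8)w−3/4)(−8w^2+16w+24) + (0)
Last nonzero remainder: −8w^2+16w+24. Dividing through by −8 gives the monic gcd w^2−2w−3.
Cancel w^2−2w−3 from numerator and denominator to get the reduced form.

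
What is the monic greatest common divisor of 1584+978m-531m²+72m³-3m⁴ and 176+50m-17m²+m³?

Repeated division with remainder:
  -3m⁴+72m³-531m²+978m+1584 = (-3m+21)(m³-17m²+50m+176) + (-24m²+456m-2112)
  m³-17m²+50m+176 = (-(1/24)m-1/12)(-24m²+456m-2112) + (0)
Last nonzero remainder: -24m²+456m-2112. Dividing through by -24 gives the monic gcd m²-19m+88.

88-19m+m²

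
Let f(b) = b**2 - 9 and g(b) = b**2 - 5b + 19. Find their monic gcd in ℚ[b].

1

Repeated division with remainder:
  b**2 - 9 = (b**2 - 5b + 19) + (5b - 28)
  b**2 - 5b + 19 = ((1/5)b + 3/25)(5b - 28) + (559/25)
  5b - 28 = ((125/559)b - 700/559)(559/25) + (0)
The last nonzero remainder is the constant 559/25, so the polynomials are coprime and gcd = 1.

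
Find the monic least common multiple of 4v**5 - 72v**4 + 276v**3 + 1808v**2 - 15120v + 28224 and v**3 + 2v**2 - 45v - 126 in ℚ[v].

v**6 - 15v**5 + 15v**4 + 659v**3 - 2424v**2 - 4284v + 21168

By polynomial division,
  4v**5 - 72v**4 + 276v**3 + 1808v**2 - 15120v + 28224 = (4v**2 - 80v + 616)(v**3 + 2v**2 - 45v - 126) + (-2520v**2 + 2520v + 105840)
  v**3 + 2v**2 - 45v - 126 = (-(1/2520)v - 1/840)(-2520v**2 + 2520v + 105840) + (0)
Last nonzero remainder: -2520v**2 + 2520v + 105840. Dividing through by -2520 gives the monic gcd v**2 - v - 42.
Then lcm(f, g) = f·g / gcd(f, g); expanding and making the result monic gives the answer.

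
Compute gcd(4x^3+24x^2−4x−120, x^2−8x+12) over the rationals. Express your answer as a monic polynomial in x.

x−2

By polynomial division,
  4x^3+24x^2−4x−120 = (4x+56)(x^2−8x+12) + (396x−792)
  x^2−8x+12 = ((1/396)x−1/66)(396x−792) + (0)
Last nonzero remainder: 396x−792. Dividing through by 396 gives the monic gcd x−2.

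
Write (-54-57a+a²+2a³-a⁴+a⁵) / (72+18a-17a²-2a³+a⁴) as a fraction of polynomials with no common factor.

Euclidean algorithm in ℚ[a]:
  a⁵-a⁴+2a³+a²-57a-54 = (a+1)(a⁴-2a³-17a²+18a+72) + (21a³-147a-126)
  a⁴-2a³-17a²+18a+72 = ((1/21)a-2/21)(21a³-147a-126) + (-10a²+10a+60)
  21a³-147a-126 = (-(21/10)a-21/10)(-10a²+10a+60) + (0)
Last nonzero remainder: -10a²+10a+60. Dividing through by -10 gives the monic gcd a²-a-6.
Cancel a²-a-6 from numerator and denominator to get the reduced form.

(9+8a+a³)/(-12-a+a²)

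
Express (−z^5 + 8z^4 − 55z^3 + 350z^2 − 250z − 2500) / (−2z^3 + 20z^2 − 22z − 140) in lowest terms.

Apply the Euclidean algorithm:
  −z^5 + 8z^4 − 55z^3 + 350z^2 − 250z − 2500 = ((1/2)z^2 + z + 32)(−2z^3 + 20z^2 − 22z − 140) + (−198z^2 + 594z + 1980)
  −2z^3 + 20z^2 − 22z − 140 = ((1/99)z − 7/99)(−198z^2 + 594z + 1980) + (0)
Last nonzero remainder: −198z^2 + 594z + 1980. Dividing through by −198 gives the monic gcd z^2 − 3z − 10.
Cancel z^2 − 3z − 10 from numerator and denominator to get the reduced form.

(z^3 − 5z^2 + 50z − 250)/(2z − 14)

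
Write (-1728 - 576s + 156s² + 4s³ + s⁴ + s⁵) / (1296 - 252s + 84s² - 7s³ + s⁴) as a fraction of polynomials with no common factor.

(-48 - 20s + 4s² + s³)/(36 - 4s + s²)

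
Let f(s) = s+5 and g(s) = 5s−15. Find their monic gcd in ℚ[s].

1

Repeated division with remainder:
  s+5 = (1/5)(5s−15) + (8)
  5s−15 = ((5/8)s−15/8)(8) + (0)
The last nonzero remainder is the constant 8, so the polynomials are coprime and gcd = 1.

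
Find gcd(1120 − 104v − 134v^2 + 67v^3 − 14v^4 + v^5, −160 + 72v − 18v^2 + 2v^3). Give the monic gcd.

−80 + 36v − 9v^2 + v^3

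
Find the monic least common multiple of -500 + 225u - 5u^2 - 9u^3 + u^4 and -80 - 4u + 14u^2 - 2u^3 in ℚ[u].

Apply the Euclidean algorithm:
  u^4 - 9u^3 - 5u^2 + 225u - 500 = (-(1/2)u + 1)(-2u^3 + 14u^2 - 4u - 80) + (-21u^2 + 189u - 420)
  -2u^3 + 14u^2 - 4u - 80 = ((2/21)u + 4/21)(-21u^2 + 189u - 420) + (0)
Last nonzero remainder: -21u^2 + 189u - 420. Dividing through by -21 gives the monic gcd u^2 - 9u + 20.
Then lcm(f, g) = f·g / gcd(f, g); expanding and making the result monic gives the answer.

-1000 - 50u + 215u^2 - 23u^3 - 7u^4 + u^5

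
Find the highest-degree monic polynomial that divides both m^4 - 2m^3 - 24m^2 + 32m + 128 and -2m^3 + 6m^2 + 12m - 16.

m^2 - 2m - 8

Euclidean algorithm in ℚ[m]:
  m^4 - 2m^3 - 24m^2 + 32m + 128 = (-(1/2)m - 1/2)(-2m^3 + 6m^2 + 12m - 16) + (-15m^2 + 30m + 120)
  -2m^3 + 6m^2 + 12m - 16 = ((2/15)m - 2/15)(-15m^2 + 30m + 120) + (0)
Last nonzero remainder: -15m^2 + 30m + 120. Dividing through by -15 gives the monic gcd m^2 - 2m - 8.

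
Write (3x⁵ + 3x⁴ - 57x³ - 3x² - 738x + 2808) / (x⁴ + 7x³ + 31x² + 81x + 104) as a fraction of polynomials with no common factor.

By polynomial division,
  3x⁵ + 3x⁴ - 57x³ - 3x² - 738x + 2808 = (3x - 18)(x⁴ + 7x³ + 31x² + 81x + 104) + (-24x³ + 312x² + 408x + 4680)
  x⁴ + 7x³ + 31x² + 81x + 104 = (-(1/24)x - 5/6)(-24x³ + 312x² + 408x + 4680) + (308x² + 616x + 4004)
  -24x³ + 312x² + 408x + 4680 = (-(6/77)x + 90/77)(308x² + 616x + 4004) + (0)
Last nonzero remainder: 308x² + 616x + 4004. Dividing through by 308 gives the monic gcd x² + 2x + 13.
Cancel x² + 2x + 13 from numerator and denominator to get the reduced form.

(3x³ - 3x² - 90x + 216)/(x² + 5x + 8)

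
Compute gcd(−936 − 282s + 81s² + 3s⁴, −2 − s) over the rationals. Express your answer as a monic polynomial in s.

By polynomial division,
  3s⁴ + 81s² − 282s − 936 = (−3s³ + 6s² − 93s + 468)(−s − 2) + (0)
Last nonzero remainder: −s − 2. Dividing through by −1 gives the monic gcd s + 2.

2 + s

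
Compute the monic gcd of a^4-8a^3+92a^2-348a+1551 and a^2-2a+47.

a^2-2a+47

Repeated division with remainder:
  a^4-8a^3+92a^2-348a+1551 = (a^2-6a+33)(a^2-2a+47) + (0)
The last nonzero remainder a^2-2a+47 is already monic.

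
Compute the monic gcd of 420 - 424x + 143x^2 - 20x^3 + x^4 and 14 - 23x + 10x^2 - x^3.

14 - 9x + x^2

Apply the Euclidean algorithm:
  x^4 - 20x^3 + 143x^2 - 424x + 420 = (-x + 10)(-x^3 + 10x^2 - 23x + 14) + (20x^2 - 180x + 280)
  -x^3 + 10x^2 - 23x + 14 = (-(1/20)x + 1/20)(20x^2 - 180x + 280) + (0)
Last nonzero remainder: 20x^2 - 180x + 280. Dividing through by 20 gives the monic gcd x^2 - 9x + 14.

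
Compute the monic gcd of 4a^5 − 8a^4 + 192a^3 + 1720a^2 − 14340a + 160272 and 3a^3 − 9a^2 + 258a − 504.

a^2 − a + 84

By polynomial division,
  4a^5 − 8a^4 + 192a^3 + 1720a^2 − 14340a + 160272 = ((4/3)a^2 + (4/3)a − 140/3)(3a^3 − 9a^2 + 258a − 504) + (1628a^2 − 1628a + 136752)
  3a^3 − 9a^2 + 258a − 504 = ((3/1628)a − 3/814)(1628a^2 − 1628a + 136752) + (0)
Last nonzero remainder: 1628a^2 − 1628a + 136752. Dividing through by 1628 gives the monic gcd a^2 − a + 84.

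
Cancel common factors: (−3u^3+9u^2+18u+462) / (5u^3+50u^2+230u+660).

By polynomial division,
  −3u^3+9u^2+18u+462 = (−3/5)(5u^3+50u^2+230u+660) + (39u^2+156u+858)
  5u^3+50u^2+230u+660 = ((5/39)u+10/13)(39u^2+156u+858) + (0)
Last nonzero remainder: 39u^2+156u+858. Dividing through by 39 gives the monic gcd u^2+4u+22.
Cancel u^2+4u+22 from numerator and denominator to get the reduced form.

(−3u+21)/(5u+30)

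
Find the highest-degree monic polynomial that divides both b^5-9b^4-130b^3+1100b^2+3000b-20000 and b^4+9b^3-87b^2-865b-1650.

By polynomial division,
  b^5-9b^4-130b^3+1100b^2+3000b-20000 = (b-18)(b^4+9b^3-87b^2-865b-1650) + (119b^3+399b^2-10920b-49700)
  b^4+9b^3-87b^2-865b-1650 = ((1/119)b+96/2023)(119b^3+399b^2-10920b-49700) + (-(4095/289)b^2+(20475/289)b+204750/289)
  119b^3+399b^2-10920b-49700 = (-(4913/585)b-41038/585)(-(4095/289)b^2+(20475/289)b+204750/289) + (0)
Last nonzero remainder: -(4095/289)b^2+(20475/289)b+204750/289. Dividing through by -4095/289 gives the monic gcd b^2-5b-50.

b^2-5b-50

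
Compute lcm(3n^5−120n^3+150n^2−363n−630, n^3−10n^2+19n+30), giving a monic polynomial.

n^6−5n^5−40n^4+250n^3−371n^2+395n+1050

By polynomial division,
  3n^5−120n^3+150n^2−363n−630 = (3n^2+30n+123)(n^3−10n^2+19n+30) + (720n^2−3600n−4320)
  n^3−10n^2+19n+30 = ((1/720)n−1/144)(720n^2−3600n−4320) + (0)
Last nonzero remainder: 720n^2−3600n−4320. Dividing through by 720 gives the monic gcd n^2−5n−6.
Then lcm(f, g) = f·g / gcd(f, g); expanding and making the result monic gives the answer.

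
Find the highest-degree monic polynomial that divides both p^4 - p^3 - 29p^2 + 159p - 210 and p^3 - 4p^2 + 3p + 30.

p^2 - 6p + 15

Repeated division with remainder:
  p^4 - p^3 - 29p^2 + 159p - 210 = (p + 3)(p^3 - 4p^2 + 3p + 30) + (-20p^2 + 120p - 300)
  p^3 - 4p^2 + 3p + 30 = (-(1/20)p - 1/10)(-20p^2 + 120p - 300) + (0)
Last nonzero remainder: -20p^2 + 120p - 300. Dividing through by -20 gives the monic gcd p^2 - 6p + 15.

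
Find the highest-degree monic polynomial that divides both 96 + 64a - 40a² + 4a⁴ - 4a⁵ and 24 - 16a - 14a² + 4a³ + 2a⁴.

By polynomial division,
  -4a⁵ + 4a⁴ - 40a² + 64a + 96 = (-2a + 6)(2a⁴ + 4a³ - 14a² - 16a + 24) + (-52a³ + 12a² + 208a - 48)
  2a⁴ + 4a³ - 14a² - 16a + 24 = (-(1/26)a - 29/338)(-52a³ + 12a² + 208a - 48) + (-(840/169)a² + 3360/169)
  -52a³ + 12a² + 208a - 48 = ((2197/210)a - 169/70)(-(840/169)a² + 3360/169) + (0)
Last nonzero remainder: -(840/169)a² + 3360/169. Dividing through by -840/169 gives the monic gcd a² - 4.

-4 + a²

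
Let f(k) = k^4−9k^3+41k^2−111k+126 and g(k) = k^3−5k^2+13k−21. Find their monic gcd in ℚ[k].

Repeated division with remainder:
  k^4−9k^3+41k^2−111k+126 = (k−4)(k^3−5k^2+13k−21) + (8k^2−38k+42)
  k^3−5k^2+13k−21 = ((1/8)k−1/32)(8k^2−38k+42) + ((105/16)k−315/16)
  8k^2−38k+42 = ((128/105)k−32/15)((105/16)k−315/16) + (0)
Last nonzero remainder: (105/16)k−315/16. Dividing through by 105/16 gives the monic gcd k−3.

k−3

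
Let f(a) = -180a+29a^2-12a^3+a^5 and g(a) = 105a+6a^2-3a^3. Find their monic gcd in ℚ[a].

Apply the Euclidean algorithm:
  a^5-12a^3+29a^2-180a = (-(1/3)a^2-(2/3)a-9)(-3a^3+6a^2+105a) + (153a^2+765a)
  -3a^3+6a^2+105a = (-(1/51)a+7/51)(153a^2+765a) + (0)
Last nonzero remainder: 153a^2+765a. Dividing through by 153 gives the monic gcd a^2+5a.

5a+a^2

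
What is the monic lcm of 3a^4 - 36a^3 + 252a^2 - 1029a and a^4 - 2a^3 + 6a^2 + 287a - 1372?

a^6 - 9a^5 + 20a^4 + 245a^3 - 3381a^2 + 9604a

By polynomial division,
  3a^4 - 36a^3 + 252a^2 - 1029a = (3)(a^4 - 2a^3 + 6a^2 + 287a - 1372) + (-30a^3 + 234a^2 - 1890a + 4116)
  a^4 - 2a^3 + 6a^2 + 287a - 1372 = (-(1/30)a - 29/150)(-30a^3 + 234a^2 - 1890a + 4116) + (-(294/25)a^2 + (294/5)a - 14406/25)
  -30a^3 + 234a^2 - 1890a + 4116 = ((125/49)a - 50/7)(-(294/25)a^2 + (294/5)a - 14406/25) + (0)
Last nonzero remainder: -(294/25)a^2 + (294/5)a - 14406/25. Dividing through by -294/25 gives the monic gcd a^2 - 5a + 49.
Then lcm(f, g) = f·g / gcd(f, g); expanding and making the result monic gives the answer.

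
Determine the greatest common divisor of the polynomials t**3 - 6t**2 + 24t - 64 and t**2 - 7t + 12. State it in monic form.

t - 4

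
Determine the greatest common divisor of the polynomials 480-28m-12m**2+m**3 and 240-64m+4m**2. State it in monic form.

-10+m

Euclidean algorithm in ℚ[m]:
  m**3-12m**2-28m+480 = ((1/4)m+1)(4m**2-64m+240) + (-24m+240)
  4m**2-64m+240 = (-(1/6)m+1)(-24m+240) + (0)
Last nonzero remainder: -24m+240. Dividing through by -24 gives the monic gcd m-10.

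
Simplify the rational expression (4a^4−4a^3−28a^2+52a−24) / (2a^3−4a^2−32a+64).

(2a^3+2a^2−10a+6)/(a^2−16)

Euclidean algorithm in ℚ[a]:
  4a^4−4a^3−28a^2+52a−24 = (2a+2)(2a^3−4a^2−32a+64) + (44a^2−12a−152)
  2a^3−4a^2−32a+64 = ((1/22)a−19/242)(44a^2−12a−152) + (−(3150/121)a+6300/121)
  44a^2−12a−152 = (−(2662/1575)a−4598/1575)(−(3150/121)a+6300/121) + (0)
Last nonzero remainder: −(3150/121)a+6300/121. Dividing through by −3150/121 gives the monic gcd a−2.
Cancel a−2 from numerator and denominator to get the reduced form.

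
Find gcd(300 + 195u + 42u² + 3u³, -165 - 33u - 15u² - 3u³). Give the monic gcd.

5 + u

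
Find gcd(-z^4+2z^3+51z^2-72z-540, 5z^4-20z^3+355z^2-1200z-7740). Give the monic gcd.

z^2-3z-18

By polynomial division,
  -z^4+2z^3+51z^2-72z-540 = (-1/5)(5z^4-20z^3+355z^2-1200z-7740) + (-2z^3+122z^2-312z-2088)
  5z^4-20z^3+355z^2-1200z-7740 = (-(5/2)z-285/2)(-2z^3+122z^2-312z-2088) + (16960z^2-50880z-305280)
  -2z^3+122z^2-312z-2088 = (-(1/8480)z+29/4240)(16960z^2-50880z-305280) + (0)
Last nonzero remainder: 16960z^2-50880z-305280. Dividing through by 16960 gives the monic gcd z^2-3z-18.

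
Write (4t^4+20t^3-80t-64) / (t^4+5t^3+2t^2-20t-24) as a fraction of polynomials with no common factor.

Euclidean algorithm in ℚ[t]:
  4t^4+20t^3-80t-64 = (4)(t^4+5t^3+2t^2-20t-24) + (-8t^2+32)
  t^4+5t^3+2t^2-20t-24 = (-(1/8)t^2-(5/8)t-3/4)(-8t^2+32) + (0)
Last nonzero remainder: -8t^2+32. Dividing through by -8 gives the monic gcd t^2-4.
Cancel t^2-4 from numerator and denominator to get the reduced form.

(4t^2+20t+16)/(t^2+5t+6)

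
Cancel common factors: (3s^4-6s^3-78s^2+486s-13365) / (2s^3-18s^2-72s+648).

By polynomial division,
  3s^4-6s^3-78s^2+486s-13365 = ((3/2)s+21/2)(2s^3-18s^2-72s+648) + (219s^2+270s-20169)
  2s^3-18s^2-72s+648 = ((2/219)s-498/5329)(219s^2+270s-20169) + ((732330/5329)s-6590970/5329)
  219s^2+270s-20169 = ((389017/244110)s+1326921/81370)((732330/5329)s-6590970/5329) + (0)
Last nonzero remainder: (732330/5329)s-6590970/5329. Dividing through by 732330/5329 gives the monic gcd s-9.
Cancel s-9 from numerator and denominator to get the reduced form.

(3s^3+21s^2+111s+1485)/(2s^2-72)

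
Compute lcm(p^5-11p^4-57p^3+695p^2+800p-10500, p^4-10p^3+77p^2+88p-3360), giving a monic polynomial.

p^7-19p^6+127p^5+95p^4-10232p^3+49820p^2+160800p-1008000

By polynomial division,
  p^5-11p^4-57p^3+695p^2+800p-10500 = (p-1)(p^4-10p^3+77p^2+88p-3360) + (-144p^3+684p^2+4248p-13860)
  p^4-10p^3+77p^2+88p-3360 = (-(1/144)p+7/192)(-144p^3+684p^2+4248p-13860) + ((1305/16)p^2-(1305/8)p-45675/16)
  -144p^3+684p^2+4248p-13860 = (-(256/145)p+704/145)((1305/16)p^2-(1305/8)p-45675/16) + (0)
Last nonzero remainder: (1305/16)p^2-(1305/8)p-45675/16. Dividing through by 1305/16 gives the monic gcd p^2-2p-35.
Then lcm(f, g) = f·g / gcd(f, g); expanding and making the result monic gives the answer.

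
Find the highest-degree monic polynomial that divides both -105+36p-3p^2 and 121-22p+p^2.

Repeated division with remainder:
  -3p^2+36p-105 = (-3)(p^2-22p+121) + (-30p+258)
  p^2-22p+121 = (-(1/30)p+67/150)(-30p+258) + (144/25)
  -30p+258 = (-(125/24)p+1075/24)(144/25) + (0)
The last nonzero remainder is the constant 144/25, so the polynomials are coprime and gcd = 1.

1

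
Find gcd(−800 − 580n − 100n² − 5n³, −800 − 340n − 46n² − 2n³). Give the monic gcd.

80 + 18n + n²

Euclidean algorithm in ℚ[n]:
  −5n³ − 100n² − 580n − 800 = (5/2)(−2n³ − 46n² − 340n − 800) + (15n² + 270n + 1200)
  −2n³ − 46n² − 340n − 800 = (−(2/15)n − 2/3)(15n² + 270n + 1200) + (0)
Last nonzero remainder: 15n² + 270n + 1200. Dividing through by 15 gives the monic gcd n² + 18n + 80.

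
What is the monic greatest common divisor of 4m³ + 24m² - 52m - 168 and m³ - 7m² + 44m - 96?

By polynomial division,
  4m³ + 24m² - 52m - 168 = (4)(m³ - 7m² + 44m - 96) + (52m² - 228m + 216)
  m³ - 7m² + 44m - 96 = ((1/52)m - 17/338)(52m² - 228m + 216) + ((4796/169)m - 14388/169)
  52m² - 228m + 216 = ((2197/1199)m - 3042/1199)((4796/169)m - 14388/169) + (0)
Last nonzero remainder: (4796/169)m - 14388/169. Dividing through by 4796/169 gives the monic gcd m - 3.

m - 3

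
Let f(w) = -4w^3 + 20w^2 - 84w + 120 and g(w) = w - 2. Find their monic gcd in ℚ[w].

w - 2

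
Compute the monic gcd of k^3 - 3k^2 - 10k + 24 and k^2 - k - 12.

By polynomial division,
  k^3 - 3k^2 - 10k + 24 = (k - 2)(k^2 - k - 12) + (0)
The last nonzero remainder k^2 - k - 12 is already monic.

k^2 - k - 12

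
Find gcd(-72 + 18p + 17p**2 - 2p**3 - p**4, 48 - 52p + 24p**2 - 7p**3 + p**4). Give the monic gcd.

6 - 5p + p**2

By polynomial division,
  -p**4 - 2p**3 + 17p**2 + 18p - 72 = (-1)(p**4 - 7p**3 + 24p**2 - 52p + 48) + (-9p**3 + 41p**2 - 34p - 24)
  p**4 - 7p**3 + 24p**2 - 52p + 48 = (-(1/9)p + 22/81)(-9p**3 + 41p**2 - 34p - 24) + ((736/81)p**2 - (3680/81)p + 1472/27)
  -9p**3 + 41p**2 - 34p - 24 = (-(729/736)p - 81/184)((736/81)p**2 - (3680/81)p + 1472/27) + (0)
Last nonzero remainder: (736/81)p**2 - (3680/81)p + 1472/27. Dividing through by 736/81 gives the monic gcd p**2 - 5p + 6.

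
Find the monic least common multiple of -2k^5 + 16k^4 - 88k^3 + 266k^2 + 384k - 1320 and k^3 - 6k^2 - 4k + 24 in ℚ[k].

Apply the Euclidean algorithm:
  -2k^5 + 16k^4 - 88k^3 + 266k^2 + 384k - 1320 = (-2k^2 + 4k - 72)(k^3 - 6k^2 - 4k + 24) + (-102k^2 + 408)
  k^3 - 6k^2 - 4k + 24 = (-(1/102)k + 1/17)(-102k^2 + 408) + (0)
Last nonzero remainder: -102k^2 + 408. Dividing through by -102 gives the monic gcd k^2 - 4.
Then lcm(f, g) = f·g / gcd(f, g); expanding and making the result monic gives the answer.

k^6 - 14k^5 + 92k^4 - 397k^3 + 606k^2 + 1812k - 3960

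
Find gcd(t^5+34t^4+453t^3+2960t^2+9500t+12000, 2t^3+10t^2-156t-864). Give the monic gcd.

Repeated division with remainder:
  t^5+34t^4+453t^3+2960t^2+9500t+12000 = ((1/2)t^2+(29/2)t+193)(2t^3+10t^2-156t-864) + (3724t^2+52136t+178752)
  2t^3+10t^2-156t-864 = ((1/1862)t-9/1862)(3724t^2+52136t+178752) + (0)
Last nonzero remainder: 3724t^2+52136t+178752. Dividing through by 3724 gives the monic gcd t^2+14t+48.

t^2+14t+48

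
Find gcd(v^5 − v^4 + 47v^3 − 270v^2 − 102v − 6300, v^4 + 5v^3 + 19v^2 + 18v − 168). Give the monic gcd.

Repeated division with remainder:
  v^5 − v^4 + 47v^3 − 270v^2 − 102v − 6300 = (v − 6)(v^4 + 5v^3 + 19v^2 + 18v − 168) + (58v^3 − 174v^2 + 174v − 7308)
  v^4 + 5v^3 + 19v^2 + 18v − 168 = ((1/58)v + 4/29)(58v^3 − 174v^2 + 174v − 7308) + (40v^2 + 120v + 840)
  58v^3 − 174v^2 + 174v − 7308 = ((29/20)v − 87/10)(40v^2 + 120v + 840) + (0)
Last nonzero remainder: 40v^2 + 120v + 840. Dividing through by 40 gives the monic gcd v^2 + 3v + 21.

v^2 + 3v + 21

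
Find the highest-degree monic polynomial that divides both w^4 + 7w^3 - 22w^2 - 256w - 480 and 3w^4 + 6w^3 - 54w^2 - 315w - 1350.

w^2 - w - 30

Apply the Euclidean algorithm:
  w^4 + 7w^3 - 22w^2 - 256w - 480 = (1/3)(3w^4 + 6w^3 - 54w^2 - 315w - 1350) + (5w^3 - 4w^2 - 151w - 30)
  3w^4 + 6w^3 - 54w^2 - 315w - 1350 = ((3/5)w + 42/25)(5w^3 - 4w^2 - 151w - 30) + ((1083/25)w^2 - (1083/25)w - 6498/5)
  5w^3 - 4w^2 - 151w - 30 = ((125/1083)w + 25/1083)((1083/25)w^2 - (1083/25)w - 6498/5) + (0)
Last nonzero remainder: (1083/25)w^2 - (1083/25)w - 6498/5. Dividing through by 1083/25 gives the monic gcd w^2 - w - 30.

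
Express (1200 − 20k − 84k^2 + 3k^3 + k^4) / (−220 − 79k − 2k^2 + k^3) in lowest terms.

Repeated division with remainder:
  k^4 + 3k^3 − 84k^2 − 20k + 1200 = (k + 5)(k^3 − 2k^2 − 79k − 220) + (5k^2 + 595k + 2300)
  k^3 − 2k^2 − 79k − 220 = ((1/5)k − 121/5)(5k^2 + 595k + 2300) + (13860k + 55440)
  5k^2 + 595k + 2300 = ((1/2772)k + 115/2772)(13860k + 55440) + (0)
Last nonzero remainder: 13860k + 55440. Dividing through by 13860 gives the monic gcd k + 4.
Cancel k + 4 from numerator and denominator to get the reduced form.

(300 − 80k − k^2 + k^3)/(−55 − 6k + k^2)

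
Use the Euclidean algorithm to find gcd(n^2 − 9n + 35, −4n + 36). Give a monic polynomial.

1

By polynomial division,
  n^2 − 9n + 35 = (−(1/4)n)(−4n + 36) + (35)
  −4n + 36 = (−(4/35)n + 36/35)(35) + (0)
The last nonzero remainder is the constant 35, so the polynomials are coprime and gcd = 1.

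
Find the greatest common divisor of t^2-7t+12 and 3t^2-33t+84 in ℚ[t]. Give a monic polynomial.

t-4

Repeated division with remainder:
  t^2-7t+12 = (1/3)(3t^2-33t+84) + (4t-16)
  3t^2-33t+84 = ((3/4)t-21/4)(4t-16) + (0)
Last nonzero remainder: 4t-16. Dividing through by 4 gives the monic gcd t-4.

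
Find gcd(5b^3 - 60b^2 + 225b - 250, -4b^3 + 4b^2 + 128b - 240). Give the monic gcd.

b^2 - 7b + 10

By polynomial division,
  5b^3 - 60b^2 + 225b - 250 = (-5/4)(-4b^3 + 4b^2 + 128b - 240) + (-55b^2 + 385b - 550)
  -4b^3 + 4b^2 + 128b - 240 = ((4/55)b + 24/55)(-55b^2 + 385b - 550) + (0)
Last nonzero remainder: -55b^2 + 385b - 550. Dividing through by -55 gives the monic gcd b^2 - 7b + 10.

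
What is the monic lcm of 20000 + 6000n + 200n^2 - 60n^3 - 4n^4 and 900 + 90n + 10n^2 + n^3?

-450000 - 135000n - 9500n^2 - 150n^3 + 40n^4 + 15n^5 + n^6

Apply the Euclidean algorithm:
  -4n^4 - 60n^3 + 200n^2 + 6000n + 20000 = (-4n - 20)(n^3 + 10n^2 + 90n + 900) + (760n^2 + 11400n + 38000)
  n^3 + 10n^2 + 90n + 900 = ((1/760)n - 1/152)(760n^2 + 11400n + 38000) + (115n + 1150)
  760n^2 + 11400n + 38000 = ((152/23)n + 760/23)(115n + 1150) + (0)
Last nonzero remainder: 115n + 1150. Dividing through by 115 gives the monic gcd n + 10.
Then lcm(f, g) = f·g / gcd(f, g); expanding and making the result monic gives the answer.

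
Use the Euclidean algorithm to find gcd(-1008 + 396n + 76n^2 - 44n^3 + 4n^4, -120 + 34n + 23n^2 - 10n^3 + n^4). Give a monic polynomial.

12 - 7n + n^2

Repeated division with remainder:
  4n^4 - 44n^3 + 76n^2 + 396n - 1008 = (4)(n^4 - 10n^3 + 23n^2 + 34n - 120) + (-4n^3 - 16n^2 + 260n - 528)
  n^4 - 10n^3 + 23n^2 + 34n - 120 = (-(1/4)n + 7/2)(-4n^3 - 16n^2 + 260n - 528) + (144n^2 - 1008n + 1728)
  -4n^3 - 16n^2 + 260n - 528 = (-(1/36)n - 11/36)(144n^2 - 1008n + 1728) + (0)
Last nonzero remainder: 144n^2 - 1008n + 1728. Dividing through by 144 gives the monic gcd n^2 - 7n + 12.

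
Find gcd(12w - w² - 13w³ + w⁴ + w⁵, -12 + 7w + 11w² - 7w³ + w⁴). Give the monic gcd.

Euclidean algorithm in ℚ[w]:
  w⁵ + w⁴ - 13w³ - w² + 12w = (w + 8)(w⁴ - 7w³ + 11w² + 7w - 12) + (32w³ - 96w² - 32w + 96)
  w⁴ - 7w³ + 11w² + 7w - 12 = ((1/32)w - 1/8)(32w³ - 96w² - 32w + 96) + (0)
Last nonzero remainder: 32w³ - 96w² - 32w + 96. Dividing through by 32 gives the monic gcd w³ - 3w² - w + 3.

3 - w - 3w² + w³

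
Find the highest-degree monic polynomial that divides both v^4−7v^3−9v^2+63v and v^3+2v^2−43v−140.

Repeated division with remainder:
  v^4−7v^3−9v^2+63v = (v−9)(v^3+2v^2−43v−140) + (52v^2−184v−1260)
  v^3+2v^2−43v−140 = ((1/52)v+18/169)(52v^2−184v−1260) + ((140/169)v−980/169)
  52v^2−184v−1260 = ((2197/35)v+1521/7)((140/169)v−980/169) + (0)
Last nonzero remainder: (140/169)v−980/169. Dividing through by 140/169 gives the monic gcd v−7.

v−7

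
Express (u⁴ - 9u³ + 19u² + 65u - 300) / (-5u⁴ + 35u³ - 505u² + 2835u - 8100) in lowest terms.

(-u² + 2u + 15)/(5u² + 405)

Repeated division with remainder:
  u⁴ - 9u³ + 19u² + 65u - 300 = (-1/5)(-5u⁴ + 35u³ - 505u² + 2835u - 8100) + (-2u³ - 82u² + 632u - 1920)
  -5u⁴ + 35u³ - 505u² + 2835u - 8100 = ((5/2)u - 120)(-2u³ - 82u² + 632u - 1920) + (-11925u² + 83475u - 238500)
  -2u³ - 82u² + 632u - 1920 = ((2/11925)u + 32/3975)(-11925u² + 83475u - 238500) + (0)
Last nonzero remainder: -11925u² + 83475u - 238500. Dividing through by -11925 gives the monic gcd u² - 7u + 20.
Cancel u² - 7u + 20 from numerator and denominator to get the reduced form.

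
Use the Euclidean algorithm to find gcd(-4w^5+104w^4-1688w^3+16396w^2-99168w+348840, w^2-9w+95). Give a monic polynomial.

w^2-9w+95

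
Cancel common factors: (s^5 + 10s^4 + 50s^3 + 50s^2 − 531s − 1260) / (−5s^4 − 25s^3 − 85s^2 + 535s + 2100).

Apply the Euclidean algorithm:
  s^5 + 10s^4 + 50s^3 + 50s^2 − 531s − 1260 = (−(1/5)s − 1)(−5s^4 − 25s^3 − 85s^2 + 535s + 2100) + (8s^3 + 72s^2 + 424s + 840)
  −5s^4 − 25s^3 − 85s^2 + 535s + 2100 = (−(5/8)s + 5/2)(8s^3 + 72s^2 + 424s + 840) + (0)
Last nonzero remainder: 8s^3 + 72s^2 + 424s + 840. Dividing through by 8 gives the monic gcd s^3 + 9s^2 + 53s + 105.
Cancel s^3 + 9s^2 + 53s + 105 from numerator and denominator to get the reduced form.

(−s^2 − s + 12)/(5s − 20)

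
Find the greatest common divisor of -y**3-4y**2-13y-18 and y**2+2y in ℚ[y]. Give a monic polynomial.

y+2

Apply the Euclidean algorithm:
  -y**3-4y**2-13y-18 = (-y-2)(y**2+2y) + (-9y-18)
  y**2+2y = (-(1/9)y)(-9y-18) + (0)
Last nonzero remainder: -9y-18. Dividing through by -9 gives the monic gcd y+2.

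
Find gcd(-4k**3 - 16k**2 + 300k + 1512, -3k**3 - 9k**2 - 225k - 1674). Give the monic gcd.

By polynomial division,
  -4k**3 - 16k**2 + 300k + 1512 = (4/3)(-3k**3 - 9k**2 - 225k - 1674) + (-4k**2 + 600k + 3744)
  -3k**3 - 9k**2 - 225k - 1674 = ((3/4)k + 459/4)(-4k**2 + 600k + 3744) + (-71883k - 431298)
  -4k**2 + 600k + 3744 = ((4/71883)k - 208/23961)(-71883k - 431298) + (0)
Last nonzero remainder: -71883k - 431298. Dividing through by -71883 gives the monic gcd k + 6.

k + 6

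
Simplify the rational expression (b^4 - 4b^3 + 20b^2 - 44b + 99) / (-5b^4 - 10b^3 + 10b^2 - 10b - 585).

By polynomial division,
  b^4 - 4b^3 + 20b^2 - 44b + 99 = (-1/5)(-5b^4 - 10b^3 + 10b^2 - 10b - 585) + (-6b^3 + 22b^2 - 46b - 18)
  -5b^4 - 10b^3 + 10b^2 - 10b - 585 = ((5/6)b + 85/18)(-6b^3 + 22b^2 - 46b - 18) + (-(500/9)b^2 + (2000/9)b - 500)
  -6b^3 + 22b^2 - 46b - 18 = ((27/250)b + 9/250)(-(500/9)b^2 + (2000/9)b - 500) + (0)
Last nonzero remainder: -(500/9)b^2 + (2000/9)b - 500. Dividing through by -500/9 gives the monic gcd b^2 - 4b + 9.
Cancel b^2 - 4b + 9 from numerator and denominator to get the reduced form.

(-b^2 - 11)/(5b^2 + 30b + 65)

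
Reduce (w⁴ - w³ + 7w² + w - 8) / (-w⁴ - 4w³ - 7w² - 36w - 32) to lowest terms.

(-w + 1)/(w + 4)

By polynomial division,
  w⁴ - w³ + 7w² + w - 8 = (-1)(-w⁴ - 4w³ - 7w² - 36w - 32) + (-5w³ - 35w - 40)
  -w⁴ - 4w³ - 7w² - 36w - 32 = ((1/5)w + 4/5)(-5w³ - 35w - 40) + (0)
Last nonzero remainder: -5w³ - 35w - 40. Dividing through by -5 gives the monic gcd w³ + 7w + 8.
Cancel w³ + 7w + 8 from numerator and denominator to get the reduced form.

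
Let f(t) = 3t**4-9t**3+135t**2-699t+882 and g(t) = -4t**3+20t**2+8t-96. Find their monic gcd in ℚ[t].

By polynomial division,
  3t**4-9t**3+135t**2-699t+882 = (-(3/4)t-3/2)(-4t**3+20t**2+8t-96) + (171t**2-759t+738)
  -4t**3+20t**2+8t-96 = (-(4/171)t+128/9747)(171t**2-759t+738) + ((114464/3249)t-114464/1083)
  171t**2-759t+738 = ((555579/114464)t-399627/57232)((114464/3249)t-114464/1083) + (0)
Last nonzero remainder: (114464/3249)t-114464/1083. Dividing through by 114464/3249 gives the monic gcd t-3.

t-3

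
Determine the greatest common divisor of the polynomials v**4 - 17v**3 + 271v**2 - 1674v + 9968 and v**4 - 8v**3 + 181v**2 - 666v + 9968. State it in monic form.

v**2 - 10v + 112

Repeated division with remainder:
  v**4 - 17v**3 + 271v**2 - 1674v + 9968 = (v**4 - 8v**3 + 181v**2 - 666v + 9968) + (-9v**3 + 90v**2 - 1008v)
  v**4 - 8v**3 + 181v**2 - 666v + 9968 = (-(1/9)v - 2/9)(-9v**3 + 90v**2 - 1008v) + (89v**2 - 890v + 9968)
  -9v**3 + 90v**2 - 1008v = (-(9/89)v)(89v**2 - 890v + 9968) + (0)
Last nonzero remainder: 89v**2 - 890v + 9968. Dividing through by 89 gives the monic gcd v**2 - 10v + 112.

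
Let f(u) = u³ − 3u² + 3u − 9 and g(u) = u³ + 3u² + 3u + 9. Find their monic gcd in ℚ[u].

Repeated division with remainder:
  u³ − 3u² + 3u − 9 = (u³ + 3u² + 3u + 9) + (−6u² − 18)
  u³ + 3u² + 3u + 9 = (−(1/6)u − 1/2)(−6u² − 18) + (0)
Last nonzero remainder: −6u² − 18. Dividing through by −6 gives the monic gcd u² + 3.

u² + 3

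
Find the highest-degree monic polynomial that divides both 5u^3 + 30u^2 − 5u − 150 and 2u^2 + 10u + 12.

u + 3

Repeated division with remainder:
  5u^3 + 30u^2 − 5u − 150 = ((5/2)u + 5/2)(2u^2 + 10u + 12) + (−60u − 180)
  2u^2 + 10u + 12 = (−(1/30)u − 1/15)(−60u − 180) + (0)
Last nonzero remainder: −60u − 180. Dividing through by −60 gives the monic gcd u + 3.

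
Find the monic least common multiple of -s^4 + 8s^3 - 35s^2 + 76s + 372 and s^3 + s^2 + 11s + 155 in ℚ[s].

s^5 - 3s^4 - 5s^3 + 99s^2 - 752s - 1860

Apply the Euclidean algorithm:
  -s^4 + 8s^3 - 35s^2 + 76s + 372 = (-s + 9)(s^3 + s^2 + 11s + 155) + (-33s^2 + 132s - 1023)
  s^3 + s^2 + 11s + 155 = (-(1/33)s - 5/33)(-33s^2 + 132s - 1023) + (0)
Last nonzero remainder: -33s^2 + 132s - 1023. Dividing through by -33 gives the monic gcd s^2 - 4s + 31.
Then lcm(f, g) = f·g / gcd(f, g); expanding and making the result monic gives the answer.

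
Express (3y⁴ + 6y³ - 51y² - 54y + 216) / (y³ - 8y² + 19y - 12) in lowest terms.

Euclidean algorithm in ℚ[y]:
  3y⁴ + 6y³ - 51y² - 54y + 216 = (3y + 30)(y³ - 8y² + 19y - 12) + (132y² - 588y + 576)
  y³ - 8y² + 19y - 12 = ((1/132)y - 13/484)(132y² - 588y + 576) + (-(140/121)y + 420/121)
  132y² - 588y + 576 = (-(3993/35)y + 5808/35)(-(140/121)y + 420/121) + (0)
Last nonzero remainder: -(140/121)y + 420/121. Dividing through by -140/121 gives the monic gcd y - 3.
Cancel y - 3 from numerator and denominator to get the reduced form.

(3y³ + 15y² - 6y - 72)/(y² - 5y + 4)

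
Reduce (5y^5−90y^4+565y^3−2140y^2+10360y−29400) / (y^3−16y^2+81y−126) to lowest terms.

Repeated division with remainder:
  5y^5−90y^4+565y^3−2140y^2+10360y−29400 = (5y^2−10y)(y^3−16y^2+81y−126) + (−700y^2+9100y−29400)
  y^3−16y^2+81y−126 = (−(1/700)y+3/700)(−700y^2+9100y−29400) + (0)
Last nonzero remainder: −700y^2+9100y−29400. Dividing through by −700 gives the monic gcd y^2−13y+42.
Cancel y^2−13y+42 from numerator and denominator to get the reduced form.

(5y^3−25y^2+30y−700)/(y−3)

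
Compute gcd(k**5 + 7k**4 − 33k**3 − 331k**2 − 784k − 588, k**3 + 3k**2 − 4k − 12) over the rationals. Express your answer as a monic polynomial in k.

Apply the Euclidean algorithm:
  k**5 + 7k**4 − 33k**3 − 331k**2 − 784k − 588 = (k**2 + 4k − 41)(k**3 + 3k**2 − 4k − 12) + (−180k**2 − 900k − 1080)
  k**3 + 3k**2 − 4k − 12 = (−(1/180)k + 1/90)(−180k**2 − 900k − 1080) + (0)
Last nonzero remainder: −180k**2 − 900k − 1080. Dividing through by −180 gives the monic gcd k**2 + 5k + 6.

k**2 + 5k + 6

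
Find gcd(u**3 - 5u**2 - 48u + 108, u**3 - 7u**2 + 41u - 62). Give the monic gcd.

By polynomial division,
  u**3 - 5u**2 - 48u + 108 = (u**3 - 7u**2 + 41u - 62) + (2u**2 - 89u + 170)
  u**3 - 7u**2 + 41u - 62 = ((1/2)u + 75/4)(2u**2 - 89u + 170) + ((6499/4)u - 6499/2)
  2u**2 - 89u + 170 = ((8/6499)u - 340/6499)((6499/4)u - 6499/2) + (0)
Last nonzero remainder: (6499/4)u - 6499/2. Dividing through by 6499/4 gives the monic gcd u - 2.

u - 2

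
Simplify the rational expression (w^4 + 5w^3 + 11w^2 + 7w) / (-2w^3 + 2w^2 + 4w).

Apply the Euclidean algorithm:
  w^4 + 5w^3 + 11w^2 + 7w = (-(1/2)w - 3)(-2w^3 + 2w^2 + 4w) + (19w^2 + 19w)
  -2w^3 + 2w^2 + 4w = (-(2/19)w + 4/19)(19w^2 + 19w) + (0)
Last nonzero remainder: 19w^2 + 19w. Dividing through by 19 gives the monic gcd w^2 + w.
Cancel w^2 + w from numerator and denominator to get the reduced form.

(-w^2 - 4w - 7)/(2w - 4)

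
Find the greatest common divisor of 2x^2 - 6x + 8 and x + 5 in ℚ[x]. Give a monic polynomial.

1

Apply the Euclidean algorithm:
  2x^2 - 6x + 8 = (2x - 16)(x + 5) + (88)
  x + 5 = ((1/88)x + 5/88)(88) + (0)
The last nonzero remainder is the constant 88, so the polynomials are coprime and gcd = 1.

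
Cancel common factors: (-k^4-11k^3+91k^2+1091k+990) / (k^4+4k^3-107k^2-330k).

(-k^2-10k-9)/(k^2+3k)

By polynomial division,
  -k^4-11k^3+91k^2+1091k+990 = (-1)(k^4+4k^3-107k^2-330k) + (-7k^3-16k^2+761k+990)
  k^4+4k^3-107k^2-330k = (-(1/7)k-12/49)(-7k^3-16k^2+761k+990) + (-(108/49)k^2-(108/49)k+11880/49)
  -7k^3-16k^2+761k+990 = ((343/108)k+49/12)(-(108/49)k^2-(108/49)k+11880/49) + (0)
Last nonzero remainder: -(108/49)k^2-(108/49)k+11880/49. Dividing through by -108/49 gives the monic gcd k^2+k-110.
Cancel k^2+k-110 from numerator and denominator to get the reduced form.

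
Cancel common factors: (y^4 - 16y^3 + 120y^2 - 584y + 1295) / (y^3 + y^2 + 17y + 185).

Repeated division with remainder:
  y^4 - 16y^3 + 120y^2 - 584y + 1295 = (y - 17)(y^3 + y^2 + 17y + 185) + (120y^2 - 480y + 4440)
  y^3 + y^2 + 17y + 185 = ((1/120)y + 1/24)(120y^2 - 480y + 4440) + (0)
Last nonzero remainder: 120y^2 - 480y + 4440. Dividing through by 120 gives the monic gcd y^2 - 4y + 37.
Cancel y^2 - 4y + 37 from numerator and denominator to get the reduced form.

(y^2 - 12y + 35)/(y + 5)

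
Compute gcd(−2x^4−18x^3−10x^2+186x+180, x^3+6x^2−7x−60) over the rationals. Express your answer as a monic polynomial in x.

x^2+2x−15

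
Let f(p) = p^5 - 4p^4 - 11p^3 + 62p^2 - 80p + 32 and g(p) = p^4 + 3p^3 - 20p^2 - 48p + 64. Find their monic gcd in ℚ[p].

p^3 - p^2 - 16p + 16

Apply the Euclidean algorithm:
  p^5 - 4p^4 - 11p^3 + 62p^2 - 80p + 32 = (p - 7)(p^4 + 3p^3 - 20p^2 - 48p + 64) + (30p^3 - 30p^2 - 480p + 480)
  p^4 + 3p^3 - 20p^2 - 48p + 64 = ((1/30)p + 2/15)(30p^3 - 30p^2 - 480p + 480) + (0)
Last nonzero remainder: 30p^3 - 30p^2 - 480p + 480. Dividing through by 30 gives the monic gcd p^3 - p^2 - 16p + 16.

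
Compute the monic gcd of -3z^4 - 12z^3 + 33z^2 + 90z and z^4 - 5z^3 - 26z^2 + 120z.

z^2 + 5z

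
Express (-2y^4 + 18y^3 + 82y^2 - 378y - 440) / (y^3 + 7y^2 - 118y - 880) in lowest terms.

Euclidean algorithm in ℚ[y]:
  -2y^4 + 18y^3 + 82y^2 - 378y - 440 = (-2y + 32)(y^3 + 7y^2 - 118y - 880) + (-378y^2 + 1638y + 27720)
  y^3 + 7y^2 - 118y - 880 = (-(1/378)y - 17/567)(-378y^2 + 1638y + 27720) + ((40/9)y - 440/9)
  -378y^2 + 1638y + 27720 = (-(1701/20)y - 567)((40/9)y - 440/9) + (0)
Last nonzero remainder: (40/9)y - 440/9. Dividing through by 40/9 gives the monic gcd y - 11.
Cancel y - 11 from numerator and denominator to get the reduced form.

(-2y^3 - 4y^2 + 38y + 40)/(y^2 + 18y + 80)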